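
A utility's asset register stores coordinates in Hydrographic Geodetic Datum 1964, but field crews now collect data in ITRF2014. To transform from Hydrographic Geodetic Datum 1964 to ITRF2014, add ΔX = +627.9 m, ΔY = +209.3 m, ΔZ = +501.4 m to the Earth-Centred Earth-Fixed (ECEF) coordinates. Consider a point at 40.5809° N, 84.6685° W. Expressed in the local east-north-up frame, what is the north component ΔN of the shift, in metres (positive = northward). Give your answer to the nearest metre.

ΔN = 478 m

The local north axis is (−sin φ cos λ, −sin φ sin λ, cos φ), giving ΔN = -37.953 + 135.565 + 380.807 = 478.42 m.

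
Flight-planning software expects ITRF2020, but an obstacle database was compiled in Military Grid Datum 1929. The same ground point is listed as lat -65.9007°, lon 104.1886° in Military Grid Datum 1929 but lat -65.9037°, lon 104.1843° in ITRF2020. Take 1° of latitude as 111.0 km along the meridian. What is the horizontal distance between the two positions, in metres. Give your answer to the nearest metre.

Δφ = -65.9037° − -65.9007° = -0.0030°; Δλ = 104.1843° − 104.1886° = -0.0043°.
ΔN = Δφ × 111000 = -333.0 m; ΔE = Δλ × 111000 × cos(-65.9007°) = -0.0043 × 111000 × 0.408319 = -194.9 m.
Distance = √(ΔE² + ΔN²) = √((-194.9)² + (-333.0)²) = 385.8 m.

386 m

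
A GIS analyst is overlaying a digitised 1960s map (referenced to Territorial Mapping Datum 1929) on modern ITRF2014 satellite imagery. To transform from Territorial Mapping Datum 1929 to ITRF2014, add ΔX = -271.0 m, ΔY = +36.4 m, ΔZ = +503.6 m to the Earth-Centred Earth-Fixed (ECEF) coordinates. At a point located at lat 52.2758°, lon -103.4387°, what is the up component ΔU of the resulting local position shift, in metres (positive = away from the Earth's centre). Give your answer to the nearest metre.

ΔU = 415 m

At φ = 52.2758°, λ = -103.4387°: sin φ = 0.790965, cos φ = 0.611861, sin λ = -0.972619, cos λ = -0.232405.
ΔU = cos φ cos λ·ΔX + cos φ sin λ·ΔY + sin φ·ΔZ = (0.611861)(-0.232405)(-271.0) + (0.611861)(-0.972619)(36.4) + (0.790965)(503.6) = 415.20 m.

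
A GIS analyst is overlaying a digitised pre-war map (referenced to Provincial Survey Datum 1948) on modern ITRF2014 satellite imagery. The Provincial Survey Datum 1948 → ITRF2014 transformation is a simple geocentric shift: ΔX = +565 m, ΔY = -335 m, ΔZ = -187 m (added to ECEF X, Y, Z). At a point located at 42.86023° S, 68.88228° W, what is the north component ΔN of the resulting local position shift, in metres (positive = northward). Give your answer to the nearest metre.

The local north axis is (−sin φ cos λ, −sin φ sin λ, cos φ), giving ΔN = 138.465 + 212.568 − 137.074 = 213.96 m.

ΔN = 214 m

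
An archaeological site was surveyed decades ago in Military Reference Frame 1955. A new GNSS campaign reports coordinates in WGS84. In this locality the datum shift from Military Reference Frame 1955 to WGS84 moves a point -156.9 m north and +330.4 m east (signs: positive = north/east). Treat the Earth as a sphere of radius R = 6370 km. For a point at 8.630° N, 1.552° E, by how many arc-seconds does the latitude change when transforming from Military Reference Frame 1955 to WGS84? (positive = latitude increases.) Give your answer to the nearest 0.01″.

On a sphere of radius R, 1 rad of latitude = R, so Δφ = ΔN / R = -156.9 / 6370000 = -2.4631e-05 rad = -5.081″.

Δφ = -5.08″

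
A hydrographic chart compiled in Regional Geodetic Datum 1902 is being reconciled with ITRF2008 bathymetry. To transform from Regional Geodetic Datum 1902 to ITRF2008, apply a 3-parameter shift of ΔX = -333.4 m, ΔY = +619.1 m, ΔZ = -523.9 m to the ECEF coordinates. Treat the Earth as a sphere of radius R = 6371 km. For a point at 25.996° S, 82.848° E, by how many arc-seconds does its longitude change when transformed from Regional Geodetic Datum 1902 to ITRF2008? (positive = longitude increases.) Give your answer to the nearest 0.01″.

sin φ = -0.438308, cos φ = 0.898825, sin λ = 0.992219, cos λ = 0.124502.
East component: ΔE = −sin λ·ΔX + cos λ·ΔY = −(0.992219)(-333.4) + (0.124502)(619.1) = 407.89 m.
1° of latitude spans πR/180 = 111195 m; at latitude φ, 1° of longitude spans that × cos φ = 99944.7 m, so Δλ = 407.89 / 99944.7 × 3600 = 14.692″.

Δλ = 14.69″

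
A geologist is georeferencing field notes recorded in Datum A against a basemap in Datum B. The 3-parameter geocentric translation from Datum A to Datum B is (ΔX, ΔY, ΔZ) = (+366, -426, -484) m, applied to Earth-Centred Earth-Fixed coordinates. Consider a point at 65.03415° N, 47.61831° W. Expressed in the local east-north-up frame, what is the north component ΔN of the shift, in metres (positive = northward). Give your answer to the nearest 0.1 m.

The local north axis is (−sin φ cos λ, −sin φ sin λ, cos φ), giving ΔN = -223.656 − 285.270 − 204.286 = -713.21 m.

ΔN = -713.2 m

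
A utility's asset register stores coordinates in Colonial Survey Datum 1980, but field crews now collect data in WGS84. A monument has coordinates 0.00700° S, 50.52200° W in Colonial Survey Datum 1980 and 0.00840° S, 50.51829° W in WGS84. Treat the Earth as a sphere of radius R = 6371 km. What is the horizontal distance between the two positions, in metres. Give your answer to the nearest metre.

Δφ = -0.00840° − -0.00700° = -0.00140°; Δλ = -50.51829° − -50.52200° = +0.00371°.
1° along a meridian = πR/180 = 111195 m.
ΔN = Δφ × 111195 = -155.7 m; ΔE = Δλ × 111195 × cos(-0.00700°) = +0.00371 × 111195 × 1.000000 = 412.5 m.
Distance = √(ΔE² + ΔN²) = √(412.5² + (-155.7)²) = 440.9 m.

441 m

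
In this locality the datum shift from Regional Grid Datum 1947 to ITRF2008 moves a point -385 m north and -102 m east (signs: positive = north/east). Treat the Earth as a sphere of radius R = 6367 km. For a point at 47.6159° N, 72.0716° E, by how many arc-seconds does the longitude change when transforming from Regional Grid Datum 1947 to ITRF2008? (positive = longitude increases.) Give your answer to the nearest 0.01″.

Δλ = -4.90″

At latitude 47.6159°, cos φ = 0.674097.
One radian of longitude at latitude φ spans R cos φ, so Δλ = ΔE / (R cos φ) = -102.0 / (6367000 × 0.674097) = -2.3765e-05 rad = -4.902″.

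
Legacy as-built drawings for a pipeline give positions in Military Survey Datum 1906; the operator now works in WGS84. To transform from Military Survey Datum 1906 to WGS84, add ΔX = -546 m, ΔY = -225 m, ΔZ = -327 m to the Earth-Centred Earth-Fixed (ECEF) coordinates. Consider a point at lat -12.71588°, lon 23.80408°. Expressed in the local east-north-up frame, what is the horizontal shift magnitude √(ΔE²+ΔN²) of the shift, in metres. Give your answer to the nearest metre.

At φ = -12.71588°, λ = 23.80408°: sin φ = -0.220117, cos φ = 0.975474, sin λ = 0.403610, cos λ = 0.914931.
ΔE = −sin λ·ΔX + cos λ·ΔY = −(0.403610)·(-546) + (0.914931)·(-225) = 14.51 m.
ΔN = −sin φ cos λ·ΔX − sin φ sin λ·ΔY + cos φ·ΔZ = −(-0.220117)(0.914931)(-546) − (-0.220117)(0.403610)(-225) + (0.975474)(-327) = -448.93 m.
Horizontal magnitude = √(ΔE² + ΔN²) = √(14.51² + (-448.93)²) = 449.16 m.

449 m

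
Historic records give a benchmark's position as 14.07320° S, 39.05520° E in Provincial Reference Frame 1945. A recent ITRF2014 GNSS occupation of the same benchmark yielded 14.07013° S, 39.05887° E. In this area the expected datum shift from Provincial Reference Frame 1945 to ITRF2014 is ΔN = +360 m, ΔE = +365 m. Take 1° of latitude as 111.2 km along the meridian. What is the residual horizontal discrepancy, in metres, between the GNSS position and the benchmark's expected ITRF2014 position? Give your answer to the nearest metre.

Observed coordinate differences: Δφ = +0.00307°, Δλ = +0.00367°.
Converting to metres (1° lat = 111200 m, cos φ = 0.969986): observed ΔN = 341.4 m, observed ΔE = 395.9 m.
Subtracting the expected shift leaves a residual of 341.4 − (360) = -18.6 m north and 395.9 − (365) = 30.9 m east.
Residual distance = √((-18.6)² + 30.9²) = 36.0 m.

36 m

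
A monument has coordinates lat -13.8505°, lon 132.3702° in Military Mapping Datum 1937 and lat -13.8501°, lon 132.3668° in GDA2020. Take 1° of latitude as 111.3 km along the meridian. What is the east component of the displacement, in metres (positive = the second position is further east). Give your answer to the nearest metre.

ΔE = -367 m

Δφ = -13.8501° − -13.8505° = +0.0004°; Δλ = 132.3668° − 132.3702° = -0.0034°.
ΔN = Δφ × 111300 = 44.5 m; ΔE = Δλ × 111300 × cos(-13.8505°) = -0.0034 × 111300 × 0.970924 = -367.4 m.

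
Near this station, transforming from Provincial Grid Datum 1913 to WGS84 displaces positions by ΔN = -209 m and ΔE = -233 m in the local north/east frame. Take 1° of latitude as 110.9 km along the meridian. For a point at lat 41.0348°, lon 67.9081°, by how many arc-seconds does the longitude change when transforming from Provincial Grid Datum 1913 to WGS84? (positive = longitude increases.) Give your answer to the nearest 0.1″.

Δλ = -10.0″

At latitude 41.0348°, cos φ = 0.754311.
1° of longitude at this latitude = 110.9 × cos φ = 83.65 km, so Δλ = -233.0 / 83653.1 = -0.0027853° = -10.027″.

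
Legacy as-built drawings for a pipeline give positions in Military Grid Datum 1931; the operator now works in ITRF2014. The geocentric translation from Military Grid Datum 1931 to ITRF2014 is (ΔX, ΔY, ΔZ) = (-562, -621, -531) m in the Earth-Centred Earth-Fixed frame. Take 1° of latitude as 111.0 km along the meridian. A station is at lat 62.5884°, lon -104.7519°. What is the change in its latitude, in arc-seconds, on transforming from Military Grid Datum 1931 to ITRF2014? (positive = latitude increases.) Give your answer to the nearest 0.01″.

Δφ = -29.34″

sin φ = 0.887722, cos φ = 0.460380, sin λ = -0.967037, cos λ = -0.254634.
North component: ΔN = −sin φ cos λ·ΔX − sin φ sin λ·ΔY + cos φ·ΔZ = −(0.887722)(-0.254634)(-562) − (0.887722)(-0.967037)(-621) + (0.460380)(-531) = -904.60 m.
1° of latitude spans 111000 m, so Δφ = -904.60 / 111000 × 3600 = -29.338″.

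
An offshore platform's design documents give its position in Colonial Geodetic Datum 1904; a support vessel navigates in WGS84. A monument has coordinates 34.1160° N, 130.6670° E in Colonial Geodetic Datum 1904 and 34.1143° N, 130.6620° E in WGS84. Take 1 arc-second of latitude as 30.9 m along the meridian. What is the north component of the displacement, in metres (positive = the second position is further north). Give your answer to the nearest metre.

ΔN = -189 m

Δφ = 34.1143° − 34.1160° = -0.0017°; Δλ = 130.6620° − 130.6670° = -0.0050°.
1° of latitude = 3600 × 30.90 = 111240 m.
ΔN = Δφ × 111240 = -189.1 m; ΔE = Δλ × 111240 × cos(34.1160°) = -0.0050 × 111240 × 0.827904 = -460.5 m.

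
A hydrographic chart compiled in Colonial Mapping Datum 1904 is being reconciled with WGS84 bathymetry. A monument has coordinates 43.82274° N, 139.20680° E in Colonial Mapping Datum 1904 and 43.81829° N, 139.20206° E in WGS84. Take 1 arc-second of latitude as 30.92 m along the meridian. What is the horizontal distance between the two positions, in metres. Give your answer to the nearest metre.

Δφ = 43.81829° − 43.82274° = -0.00445°; Δλ = 139.20206° − 139.20680° = -0.00474°.
1° of latitude = 3600 × 30.92 = 111312 m.
ΔN = Δφ × 111312 = -495.3 m; ΔE = Δλ × 111312 × cos(43.82274°) = -0.00474 × 111312 × 0.721485 = -380.7 m.
Distance = √(ΔE² + ΔN²) = √((-380.7)² + (-495.3)²) = 624.7 m.

625 m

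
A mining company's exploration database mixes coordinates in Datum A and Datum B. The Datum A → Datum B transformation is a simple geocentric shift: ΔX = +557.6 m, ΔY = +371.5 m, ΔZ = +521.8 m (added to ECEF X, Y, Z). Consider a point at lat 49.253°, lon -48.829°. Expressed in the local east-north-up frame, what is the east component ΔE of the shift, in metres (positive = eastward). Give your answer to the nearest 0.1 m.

ΔE = 664.3 m

The local east axis at (φ, λ) is (−sin λ, cos λ, 0), so ΔE = −sin(-48.829°)·557.6 + cos(-48.829°)·371.5 = 664.29 m.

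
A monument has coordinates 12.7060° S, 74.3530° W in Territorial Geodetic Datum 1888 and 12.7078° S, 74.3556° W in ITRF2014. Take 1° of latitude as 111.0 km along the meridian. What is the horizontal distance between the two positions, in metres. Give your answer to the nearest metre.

Δφ = -12.7078° − -12.7060° = -0.0018°; Δλ = -74.3556° − -74.3530° = -0.0026°.
ΔN = Δφ × 111000 = -199.8 m; ΔE = Δλ × 111000 × cos(-12.7060°) = -0.0026 × 111000 × 0.975512 = -281.5 m.
Distance = √(ΔE² + ΔN²) = √((-281.5)² + (-199.8)²) = 345.2 m.

345 m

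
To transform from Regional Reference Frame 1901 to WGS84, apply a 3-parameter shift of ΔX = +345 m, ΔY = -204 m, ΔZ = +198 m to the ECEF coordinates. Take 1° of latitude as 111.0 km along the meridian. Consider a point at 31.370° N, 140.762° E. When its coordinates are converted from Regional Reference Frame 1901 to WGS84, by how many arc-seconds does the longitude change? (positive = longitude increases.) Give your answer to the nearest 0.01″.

Δλ = -2.29″

sin φ = 0.520563, cos φ = 0.853823, sin λ = 0.632543, cos λ = -0.774525.
East component: ΔE = −sin λ·ΔX + cos λ·ΔY = −(0.632543)(345) + (-0.774525)(-204) = -60.22 m.
1° of latitude spans 111000 m; at latitude φ, 1° of longitude spans that × cos φ = 94774.4 m, so Δλ = -60.22 / 94774.4 × 3600 = -2.288″.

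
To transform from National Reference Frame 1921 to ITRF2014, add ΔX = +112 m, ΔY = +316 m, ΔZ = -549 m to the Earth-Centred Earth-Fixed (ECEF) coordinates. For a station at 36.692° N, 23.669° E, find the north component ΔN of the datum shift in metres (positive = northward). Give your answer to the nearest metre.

ΔN = -577 m

The local north axis is (−sin φ cos λ, −sin φ sin λ, cos φ), giving ΔN = -61.292 − 75.800 − 440.221 = -577.31 m.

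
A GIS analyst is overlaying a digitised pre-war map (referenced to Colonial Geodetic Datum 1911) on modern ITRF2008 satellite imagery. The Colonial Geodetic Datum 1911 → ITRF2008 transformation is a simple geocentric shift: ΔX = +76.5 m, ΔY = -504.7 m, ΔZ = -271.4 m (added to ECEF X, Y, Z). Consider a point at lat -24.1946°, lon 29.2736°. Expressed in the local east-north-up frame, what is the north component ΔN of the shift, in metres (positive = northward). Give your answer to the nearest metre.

ΔN = -321 m

At φ = -24.1946°, λ = 29.2736°: sin φ = -0.409837, cos φ = 0.912159, sin λ = 0.488981, cos λ = 0.872295.
ΔN = −sin φ cos λ·ΔX − sin φ sin λ·ΔY + cos φ·ΔZ = −(-0.409837)(0.872295)(76.5) − (-0.409837)(0.488981)(-504.7) + (0.912159)(-271.4) = -321.35 m.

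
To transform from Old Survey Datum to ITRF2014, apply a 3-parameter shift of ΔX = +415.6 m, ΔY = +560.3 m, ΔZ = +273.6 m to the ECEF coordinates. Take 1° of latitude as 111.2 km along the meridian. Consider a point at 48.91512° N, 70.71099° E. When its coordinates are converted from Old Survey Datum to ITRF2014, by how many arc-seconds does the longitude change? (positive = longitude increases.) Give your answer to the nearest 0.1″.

sin φ = 0.753737, cos φ = 0.657176, sin λ = 0.943864, cos λ = 0.330333.
East component: ΔE = −sin λ·ΔX + cos λ·ΔY = −(0.943864)(415.6) + (0.330333)(560.3) = -207.18 m.
1° of latitude spans 111200 m; at latitude φ, 1° of longitude spans that × cos φ = 73078.0 m, so Δλ = -207.18 / 73078.0 × 3600 = -10.206″.

Δλ = -10.2″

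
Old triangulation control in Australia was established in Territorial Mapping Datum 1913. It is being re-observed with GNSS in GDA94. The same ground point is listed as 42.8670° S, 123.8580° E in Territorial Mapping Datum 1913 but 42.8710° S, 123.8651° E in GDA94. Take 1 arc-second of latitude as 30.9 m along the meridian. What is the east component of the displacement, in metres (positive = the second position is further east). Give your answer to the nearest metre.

Δφ = -42.8710° − -42.8670° = -0.0040°; Δλ = 123.8651° − 123.8580° = +0.0071°.
1° of latitude = 3600 × 30.90 = 111240 m.
ΔN = Δφ × 111240 = -445.0 m; ΔE = Δλ × 111240 × cos(-42.8670°) = +0.0071 × 111240 × 0.732935 = 578.9 m.

ΔE = 579 m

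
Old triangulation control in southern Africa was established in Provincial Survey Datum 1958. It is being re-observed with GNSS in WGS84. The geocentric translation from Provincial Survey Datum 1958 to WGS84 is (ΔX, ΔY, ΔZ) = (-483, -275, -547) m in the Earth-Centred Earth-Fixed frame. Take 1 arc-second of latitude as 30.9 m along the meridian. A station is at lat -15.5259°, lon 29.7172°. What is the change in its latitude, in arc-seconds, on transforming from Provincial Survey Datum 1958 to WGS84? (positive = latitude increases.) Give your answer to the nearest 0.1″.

Δφ = -21.9″

sin φ = -0.267674, cos φ = 0.963510, sin λ = 0.495719, cos λ = 0.868483.
North component: ΔN = −sin φ cos λ·ΔX − sin φ sin λ·ΔY + cos φ·ΔZ = −(-0.267674)(0.868483)(-483) − (-0.267674)(0.495719)(-275) + (0.963510)(-547) = -675.81 m.
1° of latitude spans 3600 × 30.90 = 111240 m, so Δφ = -675.81 / 111240 × 3600 = -21.871″.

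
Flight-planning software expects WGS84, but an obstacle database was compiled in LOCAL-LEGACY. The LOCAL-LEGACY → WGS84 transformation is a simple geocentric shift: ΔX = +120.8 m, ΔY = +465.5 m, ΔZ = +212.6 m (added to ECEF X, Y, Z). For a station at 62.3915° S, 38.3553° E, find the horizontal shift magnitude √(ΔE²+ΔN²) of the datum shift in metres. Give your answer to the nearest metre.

The local east axis at (φ, λ) is (−sin λ, cos λ, 0), so ΔE = −sin(38.3553°)·120.8 + cos(38.3553°)·465.5 = 290.07 m.
The local north axis is (−sin φ cos λ, −sin φ sin λ, cos φ), giving ΔN = 83.942 + 255.969 + 98.525 = 438.44 m.
Horizontal magnitude = √(ΔE² + ΔN²) = √(290.07² + 438.44²) = 525.71 m.

526 m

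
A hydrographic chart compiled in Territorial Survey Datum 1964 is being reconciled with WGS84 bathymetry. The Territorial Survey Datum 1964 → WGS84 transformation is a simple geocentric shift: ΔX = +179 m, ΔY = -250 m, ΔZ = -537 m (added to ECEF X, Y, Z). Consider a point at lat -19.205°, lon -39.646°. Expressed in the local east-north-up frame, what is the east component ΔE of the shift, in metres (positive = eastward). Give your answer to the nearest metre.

The local east axis at (φ, λ) is (−sin λ, cos λ, 0), so ΔE = −sin(-39.646°)·179 + cos(-39.646°)·(-250) = -78.29 m.

ΔE = -78 m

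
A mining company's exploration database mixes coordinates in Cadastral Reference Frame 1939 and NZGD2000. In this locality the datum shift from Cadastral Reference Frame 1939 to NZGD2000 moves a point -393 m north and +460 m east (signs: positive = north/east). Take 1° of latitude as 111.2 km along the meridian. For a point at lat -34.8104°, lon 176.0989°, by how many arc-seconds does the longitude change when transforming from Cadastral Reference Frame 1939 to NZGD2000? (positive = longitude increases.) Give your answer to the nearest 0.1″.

Δλ = 18.1″

At latitude -34.8104°, cos φ = 0.821046.
1° of longitude at this latitude = 111.2 × cos φ = 91.30 km, so Δλ = 460.0 / 91300.3 = 0.0050383° = 18.138″.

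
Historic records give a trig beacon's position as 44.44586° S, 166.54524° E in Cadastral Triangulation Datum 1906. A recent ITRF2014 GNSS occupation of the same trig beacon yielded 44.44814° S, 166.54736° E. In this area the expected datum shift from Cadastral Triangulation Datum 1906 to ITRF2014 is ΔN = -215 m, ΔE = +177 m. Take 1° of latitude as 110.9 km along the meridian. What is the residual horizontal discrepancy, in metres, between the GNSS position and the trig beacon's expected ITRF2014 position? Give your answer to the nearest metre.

39 m

Observed coordinate differences: Δφ = -0.00228°, Δλ = +0.00212°.
Converting to metres (1° lat = 110900 m, cos φ = 0.713912): observed ΔN = -252.9 m, observed ΔE = 167.8 m.
Subtracting the expected shift leaves a residual of -252.9 − (-215) = -37.9 m north and 167.8 − (177) = -9.2 m east.
Residual distance = √((-37.9)² + (-9.2)²) = 38.9 m.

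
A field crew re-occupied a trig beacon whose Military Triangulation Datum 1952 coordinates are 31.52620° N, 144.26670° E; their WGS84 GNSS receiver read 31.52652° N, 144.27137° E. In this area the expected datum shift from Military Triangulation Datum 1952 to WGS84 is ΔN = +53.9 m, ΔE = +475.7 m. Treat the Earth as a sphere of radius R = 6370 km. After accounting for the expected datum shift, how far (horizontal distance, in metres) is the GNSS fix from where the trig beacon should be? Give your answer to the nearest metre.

38 m

Observed coordinate differences: Δφ = +0.00032°, Δλ = +0.00467°.
Converting to metres (1° lat = 111177 m, cos φ = 0.852401): observed ΔN = 35.6 m, observed ΔE = 442.6 m.
Subtracting the expected shift leaves a residual of 35.6 − (53.9) = -18.3 m north and 442.6 − (475.7) = -33.1 m east.
Residual distance = √((-18.3)² + (-33.1)²) = 37.9 m.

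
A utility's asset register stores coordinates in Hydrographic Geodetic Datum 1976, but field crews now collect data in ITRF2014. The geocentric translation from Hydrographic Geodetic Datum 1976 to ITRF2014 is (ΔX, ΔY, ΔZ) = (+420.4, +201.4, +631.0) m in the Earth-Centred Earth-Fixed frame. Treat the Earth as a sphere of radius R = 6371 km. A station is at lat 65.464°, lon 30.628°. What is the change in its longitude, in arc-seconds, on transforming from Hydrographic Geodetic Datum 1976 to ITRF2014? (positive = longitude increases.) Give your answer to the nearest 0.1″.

sin φ = 0.909701, cos φ = 0.415265, sin λ = 0.509462, cos λ = 0.860493.
East component: ΔE = −sin λ·ΔX + cos λ·ΔY = −(0.509462)(420.4) + (0.860493)(201.4) = -40.87 m.
1° of latitude spans πR/180 = 111195 m; at latitude φ, 1° of longitude spans that × cos φ = 46175.4 m, so Δλ = -40.87 / 46175.4 × 3600 = -3.187″.

Δλ = -3.2″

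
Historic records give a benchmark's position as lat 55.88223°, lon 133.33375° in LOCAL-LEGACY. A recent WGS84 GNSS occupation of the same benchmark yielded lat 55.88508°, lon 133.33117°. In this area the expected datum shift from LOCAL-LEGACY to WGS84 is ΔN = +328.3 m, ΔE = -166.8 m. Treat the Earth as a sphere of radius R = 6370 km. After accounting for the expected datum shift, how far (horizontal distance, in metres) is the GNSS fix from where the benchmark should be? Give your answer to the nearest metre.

Observed coordinate differences: Δφ = +0.00285°, Δλ = -0.00258°.
Converting to metres (1° lat = 111177 m, cos φ = 0.560896): observed ΔN = 316.9 m, observed ΔE = -160.9 m.
Subtracting the expected shift leaves a residual of 316.9 − (328.3) = -11.4 m north and -160.9 − (-166.8) = 5.9 m east.
Residual distance = √((-11.4)² + 5.9²) = 12.9 m.

13 m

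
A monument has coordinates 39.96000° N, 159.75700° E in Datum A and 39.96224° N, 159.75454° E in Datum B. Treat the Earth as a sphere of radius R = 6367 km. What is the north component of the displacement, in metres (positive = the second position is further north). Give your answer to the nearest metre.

Δφ = 39.96224° − 39.96000° = +0.00224°; Δλ = 159.75454° − 159.75700° = -0.00246°.
1° along a meridian = πR/180 = 111125 m.
ΔN = Δφ × 111125 = 248.9 m; ΔE = Δλ × 111125 × cos(39.96000°) = -0.00246 × 111125 × 0.766493 = -209.5 m.

ΔN = 249 m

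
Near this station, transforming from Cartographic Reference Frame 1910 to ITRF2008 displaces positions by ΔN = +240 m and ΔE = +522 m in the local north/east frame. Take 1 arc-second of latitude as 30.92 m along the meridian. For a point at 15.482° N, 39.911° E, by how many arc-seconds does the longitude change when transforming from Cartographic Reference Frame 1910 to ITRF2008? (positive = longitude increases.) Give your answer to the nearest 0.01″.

At latitude 15.482°, cos φ = 0.963714.
1″ of longitude at this latitude = 30.92 × cos φ = 29.7980 m, so Δλ = 522.0 / 29.7980 = 17.518″.

Δλ = 17.52″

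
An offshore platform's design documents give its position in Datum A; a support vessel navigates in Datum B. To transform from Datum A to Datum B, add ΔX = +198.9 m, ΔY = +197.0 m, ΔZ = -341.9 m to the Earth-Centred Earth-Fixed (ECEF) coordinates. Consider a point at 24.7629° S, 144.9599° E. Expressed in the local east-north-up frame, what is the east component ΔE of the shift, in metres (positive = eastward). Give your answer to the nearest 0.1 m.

At φ = -24.7629°, λ = 144.9599°: sin φ = -0.418864, cos φ = 0.908049, sin λ = 0.574150, cos λ = -0.818750.
ΔE = −sin λ·ΔX + cos λ·ΔY = −(0.574150)·(198.9) + (-0.818750)·(197.0) = -275.49 m.

ΔE = -275.5 m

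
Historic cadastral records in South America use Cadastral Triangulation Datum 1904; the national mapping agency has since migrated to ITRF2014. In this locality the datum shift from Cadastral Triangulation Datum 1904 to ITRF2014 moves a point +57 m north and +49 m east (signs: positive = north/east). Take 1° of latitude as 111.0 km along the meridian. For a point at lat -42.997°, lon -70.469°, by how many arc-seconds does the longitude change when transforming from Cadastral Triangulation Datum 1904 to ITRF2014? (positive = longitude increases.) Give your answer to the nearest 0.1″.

At latitude -42.997°, cos φ = 0.731389.
1° of longitude at this latitude = 111.0 × cos φ = 81.18 km, so Δλ = 49.0 / 81184.2 = 0.0006036° = 2.173″.

Δλ = 2.2″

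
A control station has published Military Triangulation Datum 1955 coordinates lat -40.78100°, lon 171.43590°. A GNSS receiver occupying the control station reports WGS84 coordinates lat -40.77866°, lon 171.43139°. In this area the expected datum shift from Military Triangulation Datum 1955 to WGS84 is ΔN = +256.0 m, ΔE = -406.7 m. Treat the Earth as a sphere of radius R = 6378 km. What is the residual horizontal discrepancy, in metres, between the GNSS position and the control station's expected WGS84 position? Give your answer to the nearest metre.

27 m

Observed coordinate differences: Δφ = +0.00234°, Δλ = -0.00451°.
Converting to metres (1° lat = 111317 m, cos φ = 0.757212): observed ΔN = 260.5 m, observed ΔE = -380.2 m.
Subtracting the expected shift leaves a residual of 260.5 − (256.0) = 4.5 m north and -380.2 − (-406.7) = 26.5 m east.
Residual distance = √(4.5² + 26.5²) = 26.9 m.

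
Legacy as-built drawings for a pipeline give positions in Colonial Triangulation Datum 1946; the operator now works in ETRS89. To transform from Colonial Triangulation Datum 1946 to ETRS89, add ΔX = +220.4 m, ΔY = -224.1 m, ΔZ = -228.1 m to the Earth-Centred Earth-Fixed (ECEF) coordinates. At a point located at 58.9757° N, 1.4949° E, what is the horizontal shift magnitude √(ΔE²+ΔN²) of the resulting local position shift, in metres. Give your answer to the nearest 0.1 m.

The local east axis at (φ, λ) is (−sin λ, cos λ, 0), so ΔE = −sin(1.4949°)·220.4 + cos(1.4949°)·(-224.1) = -229.77 m.
The local north axis is (−sin φ cos λ, −sin φ sin λ, cos φ), giving ΔN = -188.807 + 5.010 − 117.563 = -301.36 m.
Horizontal magnitude = √(ΔE² + ΔN²) = √((-229.77)² + (-301.36)²) = 378.96 m.

379.0 m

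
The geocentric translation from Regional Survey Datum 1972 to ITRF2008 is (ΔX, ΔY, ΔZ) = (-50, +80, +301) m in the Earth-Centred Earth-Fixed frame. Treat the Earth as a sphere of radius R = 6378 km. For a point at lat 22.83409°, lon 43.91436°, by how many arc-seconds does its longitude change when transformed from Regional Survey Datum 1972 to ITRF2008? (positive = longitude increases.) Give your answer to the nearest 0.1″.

sin φ = 0.388064, cos φ = 0.921632, sin λ = 0.693582, cos λ = 0.720377.
East component: ΔE = −sin λ·ΔX + cos λ·ΔY = −(0.693582)(-50) + (0.720377)(80) = 92.31 m.
1° of latitude spans πR/180 = 111317 m; at latitude φ, 1° of longitude spans that × cos φ = 102593.4 m, so Δλ = 92.31 / 102593.4 × 3600 = 3.239″.

Δλ = 3.2″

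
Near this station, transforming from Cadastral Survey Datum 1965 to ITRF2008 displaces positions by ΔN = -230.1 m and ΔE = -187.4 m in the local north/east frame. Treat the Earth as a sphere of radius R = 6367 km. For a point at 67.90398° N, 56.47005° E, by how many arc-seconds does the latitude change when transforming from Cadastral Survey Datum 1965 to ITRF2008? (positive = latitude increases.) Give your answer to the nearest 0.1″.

Δφ = -7.5″

On a sphere of radius R, 1 rad of latitude = R, so Δφ = ΔN / R = -230.1 / 6367000 = -3.6139e-05 rad = -7.454″.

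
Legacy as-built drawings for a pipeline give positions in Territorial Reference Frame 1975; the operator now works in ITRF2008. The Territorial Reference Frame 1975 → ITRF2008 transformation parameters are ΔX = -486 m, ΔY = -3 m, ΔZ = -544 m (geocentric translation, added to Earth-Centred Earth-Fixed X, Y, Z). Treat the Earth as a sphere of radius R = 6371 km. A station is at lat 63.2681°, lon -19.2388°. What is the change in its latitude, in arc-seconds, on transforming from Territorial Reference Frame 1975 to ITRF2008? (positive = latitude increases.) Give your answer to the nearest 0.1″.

Δφ = 5.3″

sin φ = 0.893121, cos φ = 0.449816, sin λ = -0.329506, cos λ = 0.944153.
North component: ΔN = −sin φ cos λ·ΔX − sin φ sin λ·ΔY + cos φ·ΔZ = −(0.893121)(0.944153)(-486) − (0.893121)(-0.329506)(-3) + (0.449816)(-544) = 164.23 m.
1° of latitude spans πR/180 = 111195 m, so Δφ = 164.23 / 111195 × 3600 = 5.317″.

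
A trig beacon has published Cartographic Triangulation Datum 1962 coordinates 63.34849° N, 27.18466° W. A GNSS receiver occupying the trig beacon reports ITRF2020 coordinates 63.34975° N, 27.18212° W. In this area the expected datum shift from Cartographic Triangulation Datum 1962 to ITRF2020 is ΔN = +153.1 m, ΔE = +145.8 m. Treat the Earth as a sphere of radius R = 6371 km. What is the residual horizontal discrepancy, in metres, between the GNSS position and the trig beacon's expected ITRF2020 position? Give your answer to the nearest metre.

Observed coordinate differences: Δφ = +0.00126°, Δλ = +0.00254°.
Converting to metres (1° lat = 111195 m, cos φ = 0.448563): observed ΔN = 140.1 m, observed ΔE = 126.7 m.
Subtracting the expected shift leaves a residual of 140.1 − (153.1) = -13.0 m north and 126.7 − (145.8) = -19.1 m east.
Residual distance = √((-13.0)² + (-19.1)²) = 23.1 m.

23 m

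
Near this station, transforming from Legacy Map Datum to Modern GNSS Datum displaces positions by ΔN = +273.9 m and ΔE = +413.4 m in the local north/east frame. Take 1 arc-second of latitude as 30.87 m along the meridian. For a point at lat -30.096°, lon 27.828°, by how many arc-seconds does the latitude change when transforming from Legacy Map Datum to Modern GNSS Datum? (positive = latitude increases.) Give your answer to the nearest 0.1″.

1″ of latitude = 30.87 m, so Δφ = 273.9 / 30.87 = 8.873″.

Δφ = 8.9″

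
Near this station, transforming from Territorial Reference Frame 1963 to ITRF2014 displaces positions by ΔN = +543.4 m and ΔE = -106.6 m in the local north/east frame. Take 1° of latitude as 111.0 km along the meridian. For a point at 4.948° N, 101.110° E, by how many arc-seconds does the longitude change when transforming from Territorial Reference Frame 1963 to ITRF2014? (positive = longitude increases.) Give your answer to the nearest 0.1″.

Δλ = -3.5″

At latitude 4.948°, cos φ = 0.996273.
1° of longitude at this latitude = 111.0 × cos φ = 110.59 km, so Δλ = -106.6 / 110586.3 = -0.0009640° = -3.470″.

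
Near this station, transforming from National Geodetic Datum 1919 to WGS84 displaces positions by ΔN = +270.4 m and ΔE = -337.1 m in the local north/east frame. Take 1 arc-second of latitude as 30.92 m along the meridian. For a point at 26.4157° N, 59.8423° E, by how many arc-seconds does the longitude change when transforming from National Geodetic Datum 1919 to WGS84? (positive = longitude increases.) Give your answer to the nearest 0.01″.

At latitude 26.4157°, cos φ = 0.895590.
1″ of longitude at this latitude = 30.92 × cos φ = 27.6916 m, so Δλ = -337.1 / 27.6916 = -12.173″.

Δλ = -12.17″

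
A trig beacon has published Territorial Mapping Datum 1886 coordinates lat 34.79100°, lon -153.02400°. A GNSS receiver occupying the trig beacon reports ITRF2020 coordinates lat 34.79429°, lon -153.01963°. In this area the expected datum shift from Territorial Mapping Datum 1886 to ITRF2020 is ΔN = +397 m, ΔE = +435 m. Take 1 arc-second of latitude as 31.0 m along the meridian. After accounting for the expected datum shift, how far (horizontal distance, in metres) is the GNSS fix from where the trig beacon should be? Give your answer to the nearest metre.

Observed coordinate differences: Δφ = +0.00329°, Δλ = +0.00437°.
Converting to metres (1° lat = 111600 m, cos φ = 0.821239): observed ΔN = 367.2 m, observed ΔE = 400.5 m.
Subtracting the expected shift leaves a residual of 367.2 − (397) = -29.8 m north and 400.5 − (435) = -34.5 m east.
Residual distance = √((-29.8)² + (-34.5)²) = 45.6 m.

46 m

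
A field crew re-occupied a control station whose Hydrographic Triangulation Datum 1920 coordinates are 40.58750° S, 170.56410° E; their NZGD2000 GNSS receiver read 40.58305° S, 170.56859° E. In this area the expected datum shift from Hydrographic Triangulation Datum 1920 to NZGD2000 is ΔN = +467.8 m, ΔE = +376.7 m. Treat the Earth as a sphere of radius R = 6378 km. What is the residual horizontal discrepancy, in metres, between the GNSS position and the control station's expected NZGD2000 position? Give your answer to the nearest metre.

28 m

Observed coordinate differences: Δφ = +0.00445°, Δλ = +0.00449°.
Converting to metres (1° lat = 111317 m, cos φ = 0.759413): observed ΔN = 495.4 m, observed ΔE = 379.6 m.
Subtracting the expected shift leaves a residual of 495.4 − (467.8) = 27.6 m north and 379.6 − (376.7) = 2.9 m east.
Residual distance = √(27.6² + 2.9²) = 27.7 m.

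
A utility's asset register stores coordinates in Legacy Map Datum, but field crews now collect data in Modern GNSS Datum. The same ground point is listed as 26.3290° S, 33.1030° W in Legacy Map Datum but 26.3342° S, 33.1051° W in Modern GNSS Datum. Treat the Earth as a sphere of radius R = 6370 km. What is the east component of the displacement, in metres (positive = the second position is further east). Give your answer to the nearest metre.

ΔE = -209 m

Δφ = -26.3342° − -26.3290° = -0.0052°; Δλ = -33.1051° − -33.1030° = -0.0021°.
1° along a meridian = πR/180 = 111177 m.
ΔN = Δφ × 111177 = -578.1 m; ΔE = Δλ × 111177 × cos(-26.3290°) = -0.0021 × 111177 × 0.896262 = -209.3 m.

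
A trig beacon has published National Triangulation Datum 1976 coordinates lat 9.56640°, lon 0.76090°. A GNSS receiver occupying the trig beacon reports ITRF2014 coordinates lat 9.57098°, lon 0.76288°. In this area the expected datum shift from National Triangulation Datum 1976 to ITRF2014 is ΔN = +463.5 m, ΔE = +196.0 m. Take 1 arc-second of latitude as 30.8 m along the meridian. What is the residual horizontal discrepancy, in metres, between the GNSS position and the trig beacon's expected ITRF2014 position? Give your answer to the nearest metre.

Observed coordinate differences: Δφ = +0.00458°, Δλ = +0.00198°.
Converting to metres (1° lat = 110880 m, cos φ = 0.986094): observed ΔN = 507.8 m, observed ΔE = 216.5 m.
Subtracting the expected shift leaves a residual of 507.8 − (463.5) = 44.3 m north and 216.5 − (196.0) = 20.5 m east.
Residual distance = √(44.3² + 20.5²) = 48.8 m.

49 m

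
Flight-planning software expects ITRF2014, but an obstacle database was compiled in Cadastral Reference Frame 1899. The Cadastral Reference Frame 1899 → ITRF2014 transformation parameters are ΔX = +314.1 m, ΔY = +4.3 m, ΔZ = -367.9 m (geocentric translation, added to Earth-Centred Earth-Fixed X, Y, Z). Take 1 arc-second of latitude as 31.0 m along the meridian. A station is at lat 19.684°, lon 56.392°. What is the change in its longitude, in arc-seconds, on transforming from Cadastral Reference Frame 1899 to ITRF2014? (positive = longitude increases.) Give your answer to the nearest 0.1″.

sin φ = 0.336832, cos φ = 0.941565, sin λ = 0.832844, cos λ = 0.553508.
East component: ΔE = −sin λ·ΔX + cos λ·ΔY = −(0.832844)(314.1) + (0.553508)(4.3) = -259.22 m.
1° of latitude spans 3600 × 31.00 = 111600 m; at latitude φ, 1° of longitude spans that × cos φ = 105078.6 m, so Δλ = -259.22 / 105078.6 × 3600 = -8.881″.

Δλ = -8.9″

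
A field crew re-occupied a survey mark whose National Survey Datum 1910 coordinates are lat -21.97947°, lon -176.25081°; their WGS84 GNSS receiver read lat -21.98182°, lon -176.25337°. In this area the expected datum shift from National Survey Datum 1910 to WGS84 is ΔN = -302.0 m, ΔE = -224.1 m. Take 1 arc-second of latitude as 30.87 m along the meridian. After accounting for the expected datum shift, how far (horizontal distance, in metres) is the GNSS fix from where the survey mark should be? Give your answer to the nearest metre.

Observed coordinate differences: Δφ = -0.00235°, Δλ = -0.00256°.
Converting to metres (1° lat = 111132 m, cos φ = 0.927318): observed ΔN = -261.2 m, observed ΔE = -263.8 m.
Subtracting the expected shift leaves a residual of -261.2 − (-302.0) = 40.8 m north and -263.8 − (-224.1) = -39.7 m east.
Residual distance = √(40.8² + (-39.7)²) = 57.0 m.

57 m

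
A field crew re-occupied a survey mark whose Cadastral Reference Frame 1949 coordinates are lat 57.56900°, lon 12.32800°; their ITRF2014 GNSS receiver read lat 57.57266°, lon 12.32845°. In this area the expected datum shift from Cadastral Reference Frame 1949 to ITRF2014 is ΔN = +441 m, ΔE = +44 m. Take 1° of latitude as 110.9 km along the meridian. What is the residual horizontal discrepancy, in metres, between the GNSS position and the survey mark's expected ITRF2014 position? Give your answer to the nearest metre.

39 m

Observed coordinate differences: Δφ = +0.00366°, Δλ = +0.00045°.
Converting to metres (1° lat = 110900 m, cos φ = 0.536284): observed ΔN = 405.9 m, observed ΔE = 26.8 m.
Subtracting the expected shift leaves a residual of 405.9 − (441) = -35.1 m north and 26.8 − (44) = -17.2 m east.
Residual distance = √((-35.1)² + (-17.2)²) = 39.1 m.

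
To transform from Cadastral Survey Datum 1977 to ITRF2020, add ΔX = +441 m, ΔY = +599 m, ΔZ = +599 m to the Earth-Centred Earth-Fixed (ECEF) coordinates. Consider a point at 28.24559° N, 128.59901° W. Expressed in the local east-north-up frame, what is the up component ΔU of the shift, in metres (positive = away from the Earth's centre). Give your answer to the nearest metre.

ΔU = -371 m

At φ = 28.24559°, λ = -128.59901°: sin φ = 0.473252, cos φ = 0.880927, sin λ = -0.781531, cos λ = -0.623866.
ΔU = cos φ cos λ·ΔX + cos φ sin λ·ΔY + sin φ·ΔZ = (0.880927)(-0.623866)(441) + (0.880927)(-0.781531)(599) + (0.473252)(599) = -371.28 m.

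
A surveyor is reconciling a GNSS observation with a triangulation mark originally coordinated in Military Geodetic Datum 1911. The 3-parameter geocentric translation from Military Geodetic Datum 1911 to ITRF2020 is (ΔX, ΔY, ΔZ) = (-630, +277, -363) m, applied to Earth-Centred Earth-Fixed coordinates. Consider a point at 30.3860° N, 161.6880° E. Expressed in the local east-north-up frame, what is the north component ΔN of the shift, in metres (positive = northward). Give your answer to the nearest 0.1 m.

The local north axis is (−sin φ cos λ, −sin φ sin λ, cos φ), giving ΔN = -302.531 − 44.022 − 313.137 = -659.69 m.

ΔN = -659.7 m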